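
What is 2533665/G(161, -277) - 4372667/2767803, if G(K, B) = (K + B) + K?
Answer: 155833084844/2767803 ≈ 56302.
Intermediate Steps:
G(K, B) = B + 2*K (G(K, B) = (B + K) + K = B + 2*K)
2533665/G(161, -277) - 4372667/2767803 = 2533665/(-277 + 2*161) - 4372667/2767803 = 2533665/(-277 + 322) - 4372667*1/2767803 = 2533665/45 - 4372667/2767803 = 2533665*(1/45) - 4372667/2767803 = 168911/3 - 4372667/2767803 = 155833084844/2767803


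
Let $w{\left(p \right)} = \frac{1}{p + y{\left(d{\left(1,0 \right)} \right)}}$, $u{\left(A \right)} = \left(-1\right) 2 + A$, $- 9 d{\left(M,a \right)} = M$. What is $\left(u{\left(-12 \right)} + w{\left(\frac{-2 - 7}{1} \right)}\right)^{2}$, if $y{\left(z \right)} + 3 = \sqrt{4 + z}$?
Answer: $\frac{315488959}{1590121} + \frac{106572 \sqrt{35}}{1590121} \approx 198.8$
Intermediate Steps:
$d{\left(M,a \right)} = - \frac{M}{9}$
$u{\left(A \right)} = -2 + A$
$y{\left(z \right)} = -3 + \sqrt{4 + z}$
$w{\left(p \right)} = \frac{1}{-3 + p + \frac{\sqrt{35}}{3}}$ ($w{\left(p \right)} = \frac{1}{p - \left(3 - \sqrt{4 - \frac{1}{9}}\right)} = \frac{1}{p - \left(3 - \sqrt{\frac{35}{9}}\right)} = \frac{1}{p - \left(3 - \frac{\sqrt{35}}{3}\right)} = \frac{1}{-3 + p + \frac{\sqrt{35}}{3}}$)
$\left(u{\left(-12 \right)} + w{\left(\frac{-2 - 7}{1} \right)}\right)^{2} = \left(\left(-2 - 12\right) + \frac{3}{-9 + \sqrt{35} + 3 \frac{-2 - 7}{1}}\right)^{2} = \left(-14 + \frac{3}{-9 + \sqrt{35} + 3 \left(-2 - 7\right) 1}\right)^{2} = \left(-14 + \frac{3}{-9 + \sqrt{35} + 3 \left(\left(-9\right) 1\right)}\right)^{2} = \left(-14 + \frac{3}{-9 + \sqrt{35} + 3 \left(-9\right)}\right)^{2} = \left(-14 + \frac{3}{-9 + \sqrt{35} - 27}\right)^{2} = \left(-14 + \frac{3}{-36 + \sqrt{35}}\right)^{2}$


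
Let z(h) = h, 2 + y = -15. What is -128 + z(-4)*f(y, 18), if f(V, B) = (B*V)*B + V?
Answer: 21972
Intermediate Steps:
y = -17 (y = -2 - 15 = -17)
f(V, B) = V + V*B² (f(V, B) = V*B² + V = V + V*B²)
-128 + z(-4)*f(y, 18) = -128 - (-68)*(1 + 18²) = -128 - (-68)*(1 + 324) = -128 - (-68)*325 = -128 - 4*(-5525) = -128 + 22100 = 21972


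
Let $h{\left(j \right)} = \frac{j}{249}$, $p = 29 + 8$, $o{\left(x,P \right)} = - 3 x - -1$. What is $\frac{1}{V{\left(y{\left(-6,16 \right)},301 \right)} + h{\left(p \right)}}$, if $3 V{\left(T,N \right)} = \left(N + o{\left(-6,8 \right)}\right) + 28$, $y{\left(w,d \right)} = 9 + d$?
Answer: $\frac{249}{28921} \approx 0.0086097$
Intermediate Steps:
$o{\left(x,P \right)} = 1 - 3 x$ ($o{\left(x,P \right)} = - 3 x + 1 = 1 - 3 x$)
$p = 37$
$h{\left(j \right)} = \frac{j}{249}$ ($h{\left(j \right)} = j \frac{1}{249} = \frac{j}{249}$)
$V{\left(T,N \right)} = \frac{47}{3} + \frac{N}{3}$ ($V{\left(T,N \right)} = \frac{\left(N + \left(1 - -18\right)\right) + 28}{3} = \frac{\left(N + \left(1 + 18\right)\right) + 28}{3} = \frac{\left(N + 19\right) + 28}{3} = \frac{\left(19 + N\right) + 28}{3} = \frac{47 + N}{3} = \frac{47}{3} + \frac{N}{3}$)
$\frac{1}{V{\left(y{\left(-6,16 \right)},301 \right)} + h{\left(p \right)}} = \frac{1}{\left(\frac{47}{3} + \frac{1}{3} \cdot 301\right) + \frac{1}{249} \cdot 37} = \frac{1}{\left(\frac{47}{3} + \frac{301}{3}\right) + \frac{37}{249}} = \frac{1}{116 + \frac{37}{249}} = \frac{1}{\frac{28921}{249}} = \frac{249}{28921}$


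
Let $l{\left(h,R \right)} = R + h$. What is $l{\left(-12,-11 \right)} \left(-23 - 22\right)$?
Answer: $1035$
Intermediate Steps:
$l{\left(-12,-11 \right)} \left(-23 - 22\right) = \left(-11 - 12\right) \left(-23 - 22\right) = \left(-23\right) \left(-45\right) = 1035$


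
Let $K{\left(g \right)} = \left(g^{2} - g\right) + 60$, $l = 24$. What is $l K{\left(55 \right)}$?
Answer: $72720$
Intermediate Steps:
$K{\left(g \right)} = 60 + g^{2} - g$
$l K{\left(55 \right)} = 24 \left(60 + 55^{2} - 55\right) = 24 \left(60 + 3025 - 55\right) = 24 \cdot 3030 = 72720$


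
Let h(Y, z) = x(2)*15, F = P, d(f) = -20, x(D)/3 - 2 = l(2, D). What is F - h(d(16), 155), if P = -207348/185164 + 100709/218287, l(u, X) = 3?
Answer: -2280216214225/10104723517 ≈ -225.66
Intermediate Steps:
x(D) = 15 (x(D) = 6 + 3*3 = 6 + 9 = 15)
P = -6653422900/10104723517 (P = -207348*1/185164 + 100709*(1/218287) = -51837/46291 + 100709/218287 = -6653422900/10104723517 ≈ -0.65845)
F = -6653422900/10104723517 ≈ -0.65845
h(Y, z) = 225 (h(Y, z) = 15*15 = 225)
F - h(d(16), 155) = -6653422900/10104723517 - 1*225 = -6653422900/10104723517 - 225 = -2280216214225/10104723517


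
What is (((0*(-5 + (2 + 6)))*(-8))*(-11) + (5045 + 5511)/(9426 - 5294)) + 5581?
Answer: 5767812/1033 ≈ 5583.6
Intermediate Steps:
(((0*(-5 + (2 + 6)))*(-8))*(-11) + (5045 + 5511)/(9426 - 5294)) + 5581 = (((0*(-5 + 8))*(-8))*(-11) + 10556/4132) + 5581 = (((0*3)*(-8))*(-11) + 10556*(1/4132)) + 5581 = ((0*(-8))*(-11) + 2639/1033) + 5581 = (0*(-11) + 2639/1033) + 5581 = (0 + 2639/1033) + 5581 = 2639/1033 + 5581 = 5767812/1033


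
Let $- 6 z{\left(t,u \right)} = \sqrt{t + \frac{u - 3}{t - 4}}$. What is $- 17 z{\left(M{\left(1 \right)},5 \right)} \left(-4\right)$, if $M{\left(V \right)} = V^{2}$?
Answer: $- \frac{34 \sqrt{3}}{9} \approx -6.5433$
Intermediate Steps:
$z{\left(t,u \right)} = - \frac{\sqrt{t + \frac{-3 + u}{-4 + t}}}{6}$ ($z{\left(t,u \right)} = - \frac{\sqrt{t + \frac{u - 3}{t - 4}}}{6} = - \frac{\sqrt{t + \frac{-3 + u}{-4 + t}}}{6}$)
$- 17 z{\left(M{\left(1 \right)},5 \right)} \left(-4\right) = - 17 \left(- \frac{\sqrt{\frac{-3 + 5 + 1^{2} \left(-4 + 1^{2}\right)}{-4 + 1^{2}}}}{6}\right) \left(-4\right) = - 17 \left(- \frac{\sqrt{\frac{-3 + 5 + 1 \left(-4 + 1\right)}{-4 + 1}}}{6}\right) \left(-4\right) = - 17 \left(- \frac{\sqrt{\frac{-3 + 5 + 1 \left(-3\right)}{-3}}}{6}\right) \left(-4\right) = - 17 \left(- \frac{\sqrt{- \frac{-3 + 5 - 3}{3}}}{6}\right) \left(-4\right) = - 17 \left(- \frac{\sqrt{\left(- \frac{1}{3}\right) \left(-1\right)}}{6}\right) \left(-4\right) = - 17 \left(- \frac{1}{6 \sqrt{3}}\right) \left(-4\right) = - 17 \left(- \frac{\frac{1}{3} \sqrt{3}}{6}\right) \left(-4\right) = - 17 \left(- \frac{\sqrt{3}}{18}\right) \left(-4\right) = \frac{17 \sqrt{3}}{18} \left(-4\right) = - \frac{34 \sqrt{3}}{9}$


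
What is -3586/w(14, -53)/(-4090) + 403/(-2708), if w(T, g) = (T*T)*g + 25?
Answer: -8545366449/57388843180 ≈ -0.14890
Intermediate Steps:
w(T, g) = 25 + g*T**2 (w(T, g) = T**2*g + 25 = g*T**2 + 25 = 25 + g*T**2)
-3586/w(14, -53)/(-4090) + 403/(-2708) = -3586/(25 - 53*14**2)/(-4090) + 403/(-2708) = -3586/(25 - 53*196)*(-1/4090) + 403*(-1/2708) = -3586/(25 - 10388)*(-1/4090) - 403/2708 = -3586/(-10363)*(-1/4090) - 403/2708 = -3586*(-1/10363)*(-1/4090) - 403/2708 = (3586/10363)*(-1/4090) - 403/2708 = -1793/21192335 - 403/2708 = -8545366449/57388843180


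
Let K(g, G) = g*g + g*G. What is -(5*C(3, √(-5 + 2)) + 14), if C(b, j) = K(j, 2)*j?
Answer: 16 + 15*I*√3 ≈ 16.0 + 25.981*I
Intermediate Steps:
K(g, G) = g² + G*g
C(b, j) = j²*(2 + j) (C(b, j) = (j*(2 + j))*j = j²*(2 + j))
-(5*C(3, √(-5 + 2)) + 14) = -(5*((√(-5 + 2))²*(2 + √(-5 + 2))) + 14) = -(5*((√(-3))²*(2 + √(-3))) + 14) = -(5*((I*√3)²*(2 + I*√3)) + 14) = -(5*(-3*(2 + I*√3)) + 14) = -(5*(-6 - 3*I*√3) + 14) = -((-30 - 15*I*√3) + 14) = -(-16 - 15*I*√3) = 16 + 15*I*√3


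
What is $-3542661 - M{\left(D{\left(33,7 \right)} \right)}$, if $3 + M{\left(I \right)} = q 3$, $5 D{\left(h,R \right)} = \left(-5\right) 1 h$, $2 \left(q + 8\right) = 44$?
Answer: $-3542700$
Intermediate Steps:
$q = 14$ ($q = -8 + \frac{1}{2} \cdot 44 = -8 + 22 = 14$)
$D{\left(h,R \right)} = - h$ ($D{\left(h,R \right)} = \frac{\left(-5\right) 1 h}{5} = \frac{\left(-5\right) h}{5} = - h$)
$M{\left(I \right)} = 39$ ($M{\left(I \right)} = -3 + 14 \cdot 3 = -3 + 42 = 39$)
$-3542661 - M{\left(D{\left(33,7 \right)} \right)} = -3542661 - 39 = -3542700$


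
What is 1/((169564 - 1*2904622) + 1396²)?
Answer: -1/786242 ≈ -1.2719e-6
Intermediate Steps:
1/((169564 - 1*2904622) + 1396²) = 1/((169564 - 2904622) + 1948816) = 1/(-2735058 + 1948816) = 1/(-786242) = -1/786242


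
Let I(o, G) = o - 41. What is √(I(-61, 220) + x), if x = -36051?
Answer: 3*I*√4017 ≈ 190.14*I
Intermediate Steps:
I(o, G) = -41 + o
√(I(-61, 220) + x) = √((-41 - 61) - 36051) = √(-102 - 36051) = √(-36153) = 3*I*√4017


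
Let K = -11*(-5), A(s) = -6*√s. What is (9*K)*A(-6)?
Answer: -2970*I*√6 ≈ -7275.0*I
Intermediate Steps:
K = 55
(9*K)*A(-6) = (9*55)*(-6*I*√6) = 495*(-6*I*√6) = -2970*I*√6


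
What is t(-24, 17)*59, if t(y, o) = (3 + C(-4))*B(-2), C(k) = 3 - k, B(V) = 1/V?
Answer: -295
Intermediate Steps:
t(y, o) = -5 (t(y, o) = (3 + (3 - 1*(-4)))/(-2) = (3 + (3 + 4))*(-½) = (3 + 7)*(-½) = 10*(-½) = -5)
t(-24, 17)*59 = -5*59 = -295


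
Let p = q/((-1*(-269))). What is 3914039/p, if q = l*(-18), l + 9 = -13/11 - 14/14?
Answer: 11581641401/2214 ≈ 5.2311e+6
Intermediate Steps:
l = -123/11 (l = -9 + (-13/11 - 14/14) = -9 + (-13*1/11 - 14*1/14) = -9 + (-13/11 - 1) = -9 - 24/11 = -123/11 ≈ -11.182)
q = 2214/11 (q = -123/11*(-18) = 2214/11 ≈ 201.27)
p = 2214/2959 (p = (2214/11)/(-1*(-269)) = (2214/11)/269 = (1/269)*(2214/11) = 2214/2959 ≈ 0.74823)
3914039/p = 3914039/(2214/2959) = 3914039*(2959/2214) = 11581641401/2214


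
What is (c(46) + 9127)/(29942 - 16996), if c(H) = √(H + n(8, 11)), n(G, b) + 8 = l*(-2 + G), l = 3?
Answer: 9127/12946 + √14/6473 ≈ 0.70558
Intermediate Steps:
n(G, b) = -14 + 3*G (n(G, b) = -8 + 3*(-2 + G) = -8 + (-6 + 3*G) = -14 + 3*G)
c(H) = √(10 + H) (c(H) = √(H + (-14 + 3*8)) = √(H + (-14 + 24)) = √(H + 10) = √(10 + H))
(c(46) + 9127)/(29942 - 16996) = (√(10 + 46) + 9127)/(29942 - 16996) = (√56 + 9127)/12946 = (2*√14 + 9127)*(1/12946) = (9127 + 2*√14)*(1/12946) = 9127/12946 + √14/6473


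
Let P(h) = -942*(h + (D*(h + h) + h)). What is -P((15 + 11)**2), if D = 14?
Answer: 19103760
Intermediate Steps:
P(h) = -28260*h (P(h) = -942*(h + (14*(h + h) + h)) = -942*(h + (14*(2*h) + h)) = -942*(h + (28*h + h)) = -942*(h + 29*h) = -28260*h)
-P((15 + 11)**2) = -(-28260)*(15 + 11)**2 = -(-28260)*26**2 = -(-28260)*676 = -1*(-19103760) = 19103760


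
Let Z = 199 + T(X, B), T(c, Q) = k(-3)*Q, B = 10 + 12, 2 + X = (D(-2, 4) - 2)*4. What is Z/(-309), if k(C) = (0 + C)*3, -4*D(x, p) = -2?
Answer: -1/309 ≈ -0.0032362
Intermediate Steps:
D(x, p) = 1/2 (D(x, p) = -1/4*(-2) = 1/2)
X = -8 (X = -2 + (1/2 - 2)*4 = -2 - 3/2*4 = -2 - 6 = -8)
k(C) = 3*C (k(C) = C*3 = 3*C)
B = 22
T(c, Q) = -9*Q (T(c, Q) = (3*(-3))*Q = -9*Q)
Z = 1 (Z = 199 - 9*22 = 199 - 198 = 1)
Z/(-309) = 1/(-309) = 1*(-1/309) = -1/309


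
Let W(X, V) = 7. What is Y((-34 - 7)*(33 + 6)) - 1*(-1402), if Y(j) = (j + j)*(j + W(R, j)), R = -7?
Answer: 5092618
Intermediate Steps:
Y(j) = 2*j*(7 + j) (Y(j) = (j + j)*(j + 7) = (2*j)*(7 + j) = 2*j*(7 + j))
Y((-34 - 7)*(33 + 6)) - 1*(-1402) = 2*((-34 - 7)*(33 + 6))*(7 + (-34 - 7)*(33 + 6)) - 1*(-1402) = 2*(-41*39)*(7 - 41*39) + 1402 = 2*(-1599)*(7 - 1599) + 1402 = 2*(-1599)*(-1592) + 1402 = 5091216 + 1402 = 5092618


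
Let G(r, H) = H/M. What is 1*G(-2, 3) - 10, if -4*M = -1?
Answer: 2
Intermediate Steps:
M = ¼ (M = -¼*(-1) = ¼ ≈ 0.25000)
G(r, H) = 4*H (G(r, H) = H/(¼) = H*4 = 4*H)
1*G(-2, 3) - 10 = 1*(4*3) - 10 = 1*12 - 10 = 12 - 10 = 2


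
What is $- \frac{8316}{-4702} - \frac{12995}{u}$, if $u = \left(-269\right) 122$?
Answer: $\frac{167008489}{77155118} \approx 2.1646$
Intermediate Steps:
$u = -32818$
$- \frac{8316}{-4702} - \frac{12995}{u} = - \frac{8316}{-4702} - \frac{12995}{-32818} = \left(-8316\right) \left(- \frac{1}{4702}\right) - - \frac{12995}{32818} = \frac{4158}{2351} + \frac{12995}{32818} = \frac{167008489}{77155118}$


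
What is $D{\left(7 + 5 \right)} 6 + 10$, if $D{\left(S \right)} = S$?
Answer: $82$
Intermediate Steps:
$D{\left(7 + 5 \right)} 6 + 10 = \left(7 + 5\right) 6 + 10 = 12 \cdot 6 + 10 = 72 + 10 = 82$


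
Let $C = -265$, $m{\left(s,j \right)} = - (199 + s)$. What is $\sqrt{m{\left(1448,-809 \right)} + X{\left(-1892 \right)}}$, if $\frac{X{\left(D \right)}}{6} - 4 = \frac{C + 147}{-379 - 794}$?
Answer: $\frac{i \sqrt{248033587}}{391} \approx 40.279 i$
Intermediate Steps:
$m{\left(s,j \right)} = -199 - s$
$X{\left(D \right)} = \frac{9620}{391}$ ($X{\left(D \right)} = 24 + 6 \frac{-265 + 147}{-379 - 794} = 24 + 6 \left(- \frac{118}{-1173}\right) = 24 + 6 \left(\left(-118\right) \left(- \frac{1}{1173}\right)\right) = 24 + 6 \cdot \frac{118}{1173} = 24 + \frac{236}{391} = \frac{9620}{391}$)
$\sqrt{m{\left(1448,-809 \right)} + X{\left(-1892 \right)}} = \sqrt{\left(-199 - 1448\right) + \frac{9620}{391}} = \sqrt{-1647 + \frac{9620}{391}} = \sqrt{- \frac{634357}{391}} = \frac{i \sqrt{248033587}}{391}$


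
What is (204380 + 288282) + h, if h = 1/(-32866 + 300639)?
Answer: 131921581727/267773 ≈ 4.9266e+5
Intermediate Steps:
h = 1/267773 ≈ 3.7345e-6
(204380 + 288282) + h = (204380 + 288282) + 1/267773 = 492662 + 1/267773 = 131921581727/267773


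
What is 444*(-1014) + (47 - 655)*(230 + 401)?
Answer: -833864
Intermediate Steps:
444*(-1014) + (47 - 655)*(230 + 401) = -450216 - 608*631 = -450216 - 383648 = -833864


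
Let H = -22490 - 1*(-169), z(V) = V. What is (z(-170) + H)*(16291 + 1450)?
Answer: -399012831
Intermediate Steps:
H = -22321 (H = -22490 + 169 = -22321)
(z(-170) + H)*(16291 + 1450) = (-170 - 22321)*(16291 + 1450) = -22491*17741 = -399012831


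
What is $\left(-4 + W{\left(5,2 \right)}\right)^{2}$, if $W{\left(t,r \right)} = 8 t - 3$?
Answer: $1089$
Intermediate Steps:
$W{\left(t,r \right)} = -3 + 8 t$
$\left(-4 + W{\left(5,2 \right)}\right)^{2} = \left(-4 + \left(-3 + 8 \cdot 5\right)\right)^{2} = \left(-4 + \left(-3 + 40\right)\right)^{2} = \left(-4 + 37\right)^{2} = 33^{2} = 1089$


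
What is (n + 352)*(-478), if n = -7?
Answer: -164910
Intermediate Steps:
(n + 352)*(-478) = (-7 + 352)*(-478) = 345*(-478) = -164910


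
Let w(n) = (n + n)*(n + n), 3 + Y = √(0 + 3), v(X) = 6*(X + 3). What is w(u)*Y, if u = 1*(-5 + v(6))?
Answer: -28812 + 9604*√3 ≈ -12177.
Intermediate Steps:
v(X) = 18 + 6*X (v(X) = 6*(3 + X) = 18 + 6*X)
Y = -3 + √3 (Y = -3 + √(0 + 3) = -3 + √3 ≈ -1.2680)
u = 49 (u = 1*(-5 + (18 + 6*6)) = 1*(-5 + (18 + 36)) = 1*(-5 + 54) = 1*49 = 49)
w(n) = 4*n² (w(n) = (2*n)*(2*n) = 4*n²)
w(u)*Y = (4*49²)*(-3 + √3) = (4*2401)*(-3 + √3) = 9604*(-3 + √3) = -28812 + 9604*√3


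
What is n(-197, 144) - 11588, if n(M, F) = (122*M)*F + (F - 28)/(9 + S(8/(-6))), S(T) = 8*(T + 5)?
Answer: -399335312/115 ≈ -3.4725e+6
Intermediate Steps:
S(T) = 40 + 8*T (S(T) = 8*(5 + T) = 40 + 8*T)
n(M, F) = -84/115 + 3*F/115 + 122*F*M (n(M, F) = (122*M)*F + (F - 28)/(9 + (40 + 8*(8/(-6)))) = 122*F*M + (-28 + F)/(9 + (40 + 8*(8*(-⅙)))) = 122*F*M + (-28 + F)/(9 + (40 + 8*(-4/3))) = 122*F*M + (-28 + F)/(9 + (40 - 32/3)) = 122*F*M + (-28 + F)/(9 + 88/3) = 122*F*M + (-28 + F)/(115/3) = 122*F*M + (-28 + F)*(3/115) = 122*F*M + (-84/115 + 3*F/115) = -84/115 + 3*F/115 + 122*F*M)
n(-197, 144) - 11588 = (-84/115 + (3/115)*144 + 122*144*(-197)) - 11588 = (-84/115 + 432/115 - 3460896) - 11588 = -398002692/115 - 11588 = -399335312/115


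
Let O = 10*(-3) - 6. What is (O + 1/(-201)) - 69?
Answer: -21106/201 ≈ -105.01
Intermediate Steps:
O = -36 (O = -30 - 6 = -36)
(O + 1/(-201)) - 69 = (-36 + 1/(-201)) - 69 = (-36 - 1/201) - 69 = -7237/201 - 69 = -21106/201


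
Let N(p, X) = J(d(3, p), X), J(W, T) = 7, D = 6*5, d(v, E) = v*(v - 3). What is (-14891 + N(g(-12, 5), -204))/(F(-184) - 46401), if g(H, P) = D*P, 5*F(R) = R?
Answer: 74420/232189 ≈ 0.32051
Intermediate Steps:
d(v, E) = v*(-3 + v)
D = 30
F(R) = R/5
g(H, P) = 30*P
N(p, X) = 7
(-14891 + N(g(-12, 5), -204))/(F(-184) - 46401) = (-14891 + 7)/((1/5)*(-184) - 46401) = -14884/(-184/5 - 46401) = -14884/(-232189/5) = -14884*(-5/232189) = 74420/232189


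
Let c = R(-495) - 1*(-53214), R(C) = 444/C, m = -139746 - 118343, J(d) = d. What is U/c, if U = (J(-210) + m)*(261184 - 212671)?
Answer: -2067591798855/8780162 ≈ -2.3548e+5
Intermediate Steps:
m = -258089
c = 8780162/165 (c = 444/(-495) - 1*(-53214) = 444*(-1/495) + 53214 = -148/165 + 53214 = 8780162/165 ≈ 53213.)
U = -12530859387 (U = (-210 - 258089)*(261184 - 212671) = -258299*48513 = -12530859387)
U/c = -12530859387/8780162/165 = -12530859387*165/8780162 = -2067591798855/8780162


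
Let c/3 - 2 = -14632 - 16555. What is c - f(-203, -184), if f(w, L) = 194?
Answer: -93749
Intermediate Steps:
c = -93555 (c = 6 + 3*(-14632 - 16555) = 6 + 3*(-31187) = 6 - 93561 = -93555)
c - f(-203, -184) = -93555 - 1*194 = -93555 - 194 = -93749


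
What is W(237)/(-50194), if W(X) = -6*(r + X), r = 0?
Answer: 711/25097 ≈ 0.028330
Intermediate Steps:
W(X) = -6*X (W(X) = -6*(0 + X) = -6*X)
W(237)/(-50194) = -6*237/(-50194) = -1422*(-1/50194) = 711/25097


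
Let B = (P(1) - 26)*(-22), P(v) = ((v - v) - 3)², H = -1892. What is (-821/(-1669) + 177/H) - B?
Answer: -1179739833/3157748 ≈ -373.60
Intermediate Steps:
P(v) = 9 (P(v) = (0 - 3)² = (-3)² = 9)
B = 374 (B = (9 - 26)*(-22) = -17*(-22) = 374)
(-821/(-1669) + 177/H) - B = (-821/(-1669) + 177/(-1892)) - 1*374 = (-821*(-1/1669) + 177*(-1/1892)) - 374 = (821/1669 - 177/1892) - 374 = 1257919/3157748 - 374 = -1179739833/3157748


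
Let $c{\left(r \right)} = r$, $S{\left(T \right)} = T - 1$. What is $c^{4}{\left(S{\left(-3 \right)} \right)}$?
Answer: $256$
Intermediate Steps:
$S{\left(T \right)} = -1 + T$
$c^{4}{\left(S{\left(-3 \right)} \right)} = \left(-1 - 3\right)^{4} = \left(-4\right)^{4} = 256$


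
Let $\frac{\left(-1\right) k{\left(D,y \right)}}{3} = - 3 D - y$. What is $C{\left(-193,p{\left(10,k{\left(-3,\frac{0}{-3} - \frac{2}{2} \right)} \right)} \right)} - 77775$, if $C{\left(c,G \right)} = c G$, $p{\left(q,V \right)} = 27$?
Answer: $-82986$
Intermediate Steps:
$k{\left(D,y \right)} = 3 y + 9 D$ ($k{\left(D,y \right)} = - 3 \left(- 3 D - y\right) = - 3 \left(- y - 3 D\right) = 3 y + 9 D$)
$C{\left(c,G \right)} = G c$
$C{\left(-193,p{\left(10,k{\left(-3,\frac{0}{-3} - \frac{2}{2} \right)} \right)} \right)} - 77775 = 27 \left(-193\right) - 77775 = -5211 - 77775 = -82986$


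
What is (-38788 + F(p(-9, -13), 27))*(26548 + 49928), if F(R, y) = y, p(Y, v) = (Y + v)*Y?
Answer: -2964286236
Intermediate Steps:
p(Y, v) = Y*(Y + v)
(-38788 + F(p(-9, -13), 27))*(26548 + 49928) = (-38788 + 27)*(26548 + 49928) = -38761*76476 = -2964286236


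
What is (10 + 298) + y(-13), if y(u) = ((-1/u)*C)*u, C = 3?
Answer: 305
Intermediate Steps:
y(u) = -3 (y(u) = (-1/u*3)*u = (-3/u)*u = -3)
(10 + 298) + y(-13) = (10 + 298) - 3 = 308 - 3 = 305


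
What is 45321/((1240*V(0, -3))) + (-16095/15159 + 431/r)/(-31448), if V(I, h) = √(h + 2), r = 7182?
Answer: 36353587/1141268235408 - 45321*I/1240 ≈ 3.1854e-5 - 36.549*I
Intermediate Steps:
V(I, h) = √(2 + h)
45321/((1240*V(0, -3))) + (-16095/15159 + 431/r)/(-31448) = 45321/((1240*√(2 - 3))) + (-16095/15159 + 431/7182)/(-31448) = 45321/((1240*√(-1))) + (-16095*1/15159 + 431*(1/7182))*(-1/31448) = 45321/((1240*I)) + (-5365/5053 + 431/7182)*(-1/31448) = 45321*(-I/1240) - 36353587/36290646*(-1/31448) = -45321*I/1240 + 36353587/1141268235408 = 36353587/1141268235408 - 45321*I/1240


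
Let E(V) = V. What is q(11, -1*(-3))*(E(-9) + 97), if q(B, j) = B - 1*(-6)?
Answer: 1496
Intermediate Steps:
q(B, j) = 6 + B (q(B, j) = B + 6 = 6 + B)
q(11, -1*(-3))*(E(-9) + 97) = (6 + 11)*(-9 + 97) = 17*88 = 1496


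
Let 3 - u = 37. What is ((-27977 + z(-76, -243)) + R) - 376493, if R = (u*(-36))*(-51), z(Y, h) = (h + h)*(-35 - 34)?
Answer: -433360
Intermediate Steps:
u = -34 (u = 3 - 1*37 = 3 - 37 = -34)
z(Y, h) = -138*h (z(Y, h) = (2*h)*(-69) = -138*h)
R = -62424 (R = -34*(-36)*(-51) = 1224*(-51) = -62424)
((-27977 + z(-76, -243)) + R) - 376493 = ((-27977 - 138*(-243)) - 62424) - 376493 = ((-27977 + 33534) - 62424) - 376493 = (5557 - 62424) - 376493 = -56867 - 376493 = -433360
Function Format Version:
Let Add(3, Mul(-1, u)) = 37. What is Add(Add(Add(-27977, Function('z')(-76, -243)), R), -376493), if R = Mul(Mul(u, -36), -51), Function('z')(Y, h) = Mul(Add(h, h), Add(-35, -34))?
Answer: -433360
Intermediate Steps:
u = -34 (u = Add(3, Mul(-1, 37)) = Add(3, -37) = -34)
Function('z')(Y, h) = Mul(-138, h) (Function('z')(Y, h) = Mul(Mul(2, h), -69) = Mul(-138, h))
R = -62424 (R = Mul(Mul(-34, -36), -51) = Mul(1224, -51) = -62424)
Add(Add(Add(-27977, Function('z')(-76, -243)), R), -376493) = Add(Add(Add(-27977, Mul(-138, -243)), -62424), -376493) = Add(Add(Add(-27977, 33534), -62424), -376493) = Add(Add(5557, -62424), -376493) = Add(-56867, -376493) = -433360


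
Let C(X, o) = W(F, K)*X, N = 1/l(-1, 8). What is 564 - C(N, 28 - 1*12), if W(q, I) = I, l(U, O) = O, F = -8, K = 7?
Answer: 4505/8 ≈ 563.13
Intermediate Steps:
N = ⅛ (N = 1/8 = ⅛ ≈ 0.12500)
C(X, o) = 7*X
564 - C(N, 28 - 1*12) = 564 - 7/8 = 4505/8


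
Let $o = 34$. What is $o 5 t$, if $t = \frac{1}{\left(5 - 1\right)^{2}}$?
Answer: $\frac{85}{8} \approx 10.625$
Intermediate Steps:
$t = \frac{1}{16}$ ($t = \frac{1}{4^{2}} = \frac{1}{16} \approx 0.0625$)
$o 5 t = 34 \cdot 5 \cdot \frac{1}{16} = 170 \cdot \frac{1}{16} = \frac{85}{8}$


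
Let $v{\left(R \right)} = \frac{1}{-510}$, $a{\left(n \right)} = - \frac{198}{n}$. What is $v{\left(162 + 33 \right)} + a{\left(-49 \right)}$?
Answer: $\frac{100931}{24990} \approx 4.0389$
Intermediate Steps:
$v{\left(R \right)} = - \frac{1}{510}$
$v{\left(162 + 33 \right)} + a{\left(-49 \right)} = - \frac{1}{510} - \frac{198}{-49} = - \frac{1}{510} - - \frac{198}{49} = - \frac{1}{510} + \frac{198}{49} = \frac{100931}{24990}$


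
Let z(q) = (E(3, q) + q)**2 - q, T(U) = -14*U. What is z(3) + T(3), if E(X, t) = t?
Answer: -9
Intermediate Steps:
z(q) = -q + 4*q**2 (z(q) = (q + q)**2 - q = (2*q)**2 - q = 4*q**2 - q = -q + 4*q**2)
z(3) + T(3) = 3*(-1 + 4*3) - 14*3 = 3*(-1 + 12) - 42 = 3*11 - 42 = 33 - 42 = -9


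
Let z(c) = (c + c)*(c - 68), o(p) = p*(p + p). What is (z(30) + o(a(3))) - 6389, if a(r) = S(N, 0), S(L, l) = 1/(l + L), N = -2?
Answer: -17337/2 ≈ -8668.5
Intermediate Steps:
S(L, l) = 1/(L + l)
a(r) = -1/2 (a(r) = 1/(-2 + 0) = 1/(-2) = -1/2)
o(p) = 2*p**2 (o(p) = p*(2*p) = 2*p**2)
z(c) = 2*c*(-68 + c) (z(c) = (2*c)*(-68 + c) = 2*c*(-68 + c))
(z(30) + o(a(3))) - 6389 = (2*30*(-68 + 30) + 2*(-1/2)**2) - 6389 = (2*30*(-38) + 2*(1/4)) - 6389 = (-2280 + 1/2) - 6389 = -4559/2 - 6389 = -17337/2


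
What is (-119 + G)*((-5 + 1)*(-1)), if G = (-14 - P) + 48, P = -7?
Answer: -312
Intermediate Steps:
G = 41 (G = (-14 - 1*(-7)) + 48 = (-14 + 7) + 48 = -7 + 48 = 41)
(-119 + G)*((-5 + 1)*(-1)) = (-119 + 41)*((-5 + 1)*(-1)) = -(-312)*(-1) = -78*4 = -312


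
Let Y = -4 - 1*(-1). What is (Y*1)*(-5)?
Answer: 15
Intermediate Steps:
Y = -3 (Y = -4 + 1 = -3)
(Y*1)*(-5) = -3*1*(-5) = -3*(-5) = 15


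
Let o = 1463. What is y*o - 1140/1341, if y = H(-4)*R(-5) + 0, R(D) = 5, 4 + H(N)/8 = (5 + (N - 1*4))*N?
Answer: 209267140/447 ≈ 4.6816e+5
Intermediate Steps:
H(N) = -32 + 8*N*(1 + N) (H(N) = -32 + 8*((5 + (N - 1*4))*N) = -32 + 8*((5 + (N - 4))*N) = -32 + 8*((5 + (-4 + N))*N) = -32 + 8*((1 + N)*N) = -32 + 8*(N*(1 + N)) = -32 + 8*N*(1 + N))
y = 320 (y = (-32 + 8*(-4) + 8*(-4)²)*5 + 0 = (-32 - 32 + 8*16)*5 + 0 = (-32 - 32 + 128)*5 + 0 = 64*5 + 0 = 320 + 0 = 320)
y*o - 1140/1341 = 320*1463 - 1140/1341 = 468160 - 1140*1/1341 = 468160 - 380/447 = 209267140/447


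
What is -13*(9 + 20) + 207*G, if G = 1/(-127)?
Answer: -48086/127 ≈ -378.63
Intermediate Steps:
G = -1/127 ≈ -0.0078740
-13*(9 + 20) + 207*G = -13*(9 + 20) + 207*(-1/127) = -13*29 - 207/127 = -377 - 207/127 = -48086/127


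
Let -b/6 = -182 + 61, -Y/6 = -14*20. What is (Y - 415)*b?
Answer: 918390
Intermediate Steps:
Y = 1680 (Y = -(-84)*20 = -6*(-280) = 1680)
b = 726 (b = -6*(-182 + 61) = -6*(-121) = 726)
(Y - 415)*b = (1680 - 415)*726 = 1265*726 = 918390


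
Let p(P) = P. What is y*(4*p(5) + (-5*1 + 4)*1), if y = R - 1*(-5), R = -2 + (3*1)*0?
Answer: 57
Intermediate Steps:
R = -2 (R = -2 + 3*0 = -2 + 0 = -2)
y = 3 (y = -2 - 1*(-5) = -2 + 5 = 3)
y*(4*p(5) + (-5*1 + 4)*1) = 3*(4*5 + (-5*1 + 4)*1) = 3*(20 + (-5 + 4)*1) = 3*(20 - 1*1) = 3*(20 - 1) = 3*19 = 57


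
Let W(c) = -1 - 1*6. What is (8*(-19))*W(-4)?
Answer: 1064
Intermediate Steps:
W(c) = -7 (W(c) = -1 - 6 = -7)
(8*(-19))*W(-4) = (8*(-19))*(-7) = -152*(-7) = 1064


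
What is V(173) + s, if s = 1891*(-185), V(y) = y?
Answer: -349662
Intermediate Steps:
s = -349835
V(173) + s = 173 - 349835 = -349662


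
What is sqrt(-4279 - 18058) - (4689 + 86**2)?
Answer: -12085 + I*sqrt(22337) ≈ -12085.0 + 149.46*I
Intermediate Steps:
sqrt(-4279 - 18058) - (4689 + 86**2) = sqrt(-22337) - (4689 + 7396) = I*sqrt(22337) - 1*12085 = I*sqrt(22337) - 12085 = -12085 + I*sqrt(22337)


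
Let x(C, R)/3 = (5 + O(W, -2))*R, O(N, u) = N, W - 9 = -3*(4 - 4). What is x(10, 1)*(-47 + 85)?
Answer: 1596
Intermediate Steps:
W = 9 (W = 9 - 3*(4 - 4) = 9 - 3*0 = 9 + 0 = 9)
x(C, R) = 42*R (x(C, R) = 3*((5 + 9)*R) = 3*(14*R) = 42*R)
x(10, 1)*(-47 + 85) = (42*1)*(-47 + 85) = 42*38 = 1596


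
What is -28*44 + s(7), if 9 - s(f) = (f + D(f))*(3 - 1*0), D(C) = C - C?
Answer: -1244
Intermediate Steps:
D(C) = 0
s(f) = 9 - 3*f (s(f) = 9 - (f + 0)*(3 - 1*0) = 9 - f*(3 + 0) = 9 - f*3 = 9 - 3*f)
-28*44 + s(7) = -28*44 + (9 - 3*7) = -1232 + (9 - 21) = -1232 - 12 = -1244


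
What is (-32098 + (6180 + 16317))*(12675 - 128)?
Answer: -120463747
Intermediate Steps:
(-32098 + (6180 + 16317))*(12675 - 128) = (-32098 + 22497)*12547 = -9601*12547 = -120463747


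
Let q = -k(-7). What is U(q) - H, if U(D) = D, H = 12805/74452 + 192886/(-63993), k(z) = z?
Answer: 46892165959/4764406836 ≈ 9.8422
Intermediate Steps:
H = -13541318107/4764406836 (H = 12805*(1/74452) + 192886*(-1/63993) = 12805/74452 - 192886/63993 = -13541318107/4764406836 ≈ -2.8422)
q = 7 (q = -1*(-7) = 7)
U(q) - H = 7 - 1*(-13541318107/4764406836) = 7 + 13541318107/4764406836 = 46892165959/4764406836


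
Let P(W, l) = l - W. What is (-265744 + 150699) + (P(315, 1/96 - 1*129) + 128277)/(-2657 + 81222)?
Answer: -867684728831/7542240 ≈ -1.1504e+5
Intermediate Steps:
(-265744 + 150699) + (P(315, 1/96 - 1*129) + 128277)/(-2657 + 81222) = (-265744 + 150699) + (((1/96 - 1*129) - 1*315) + 128277)/(-2657 + 81222) = -115045 + (((1/96 - 129) - 315) + 128277)/78565 = -115045 + ((-12383/96 - 315) + 128277)*(1/78565) = -115045 + (-42623/96 + 128277)*(1/78565) = -115045 + (12271969/96)*(1/78565) = -115045 + 12271969/7542240 = -867684728831/7542240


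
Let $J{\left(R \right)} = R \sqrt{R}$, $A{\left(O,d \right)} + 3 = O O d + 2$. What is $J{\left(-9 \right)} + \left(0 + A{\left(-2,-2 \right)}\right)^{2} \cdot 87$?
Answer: $7047 - 27 i \approx 7047.0 - 27.0 i$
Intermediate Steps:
$A{\left(O,d \right)} = -1 + d O^{2}$ ($A{\left(O,d \right)} = -3 + \left(O O d + 2\right) = -3 + \left(O^{2} d + 2\right) = -3 + \left(d O^{2} + 2\right) = -3 + \left(2 + d O^{2}\right) = -1 + d O^{2}$)
$J{\left(R \right)} = R^{\frac{3}{2}}$
$J{\left(-9 \right)} + \left(0 + A{\left(-2,-2 \right)}\right)^{2} \cdot 87 = \left(-9\right)^{\frac{3}{2}} + \left(0 - \left(1 + 2 \left(-2\right)^{2}\right)\right)^{2} \cdot 87 = - 27 i + \left(0 - 9\right)^{2} \cdot 87 = - 27 i + \left(-9\right)^{2} \cdot 87 = - 27 i + 81 \cdot 87 = - 27 i + 7047 = 7047 - 27 i$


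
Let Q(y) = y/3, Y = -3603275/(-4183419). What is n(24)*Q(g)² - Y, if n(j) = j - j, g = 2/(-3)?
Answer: -3603275/4183419 ≈ -0.86132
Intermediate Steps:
Y = 3603275/4183419 (Y = -3603275*(-1/4183419) = 3603275/4183419 ≈ 0.86132)
g = -⅔ (g = 2*(-⅓) = -⅔ ≈ -0.66667)
Q(y) = y/3 (Q(y) = y*(⅓) = y/3)
n(j) = 0
n(24)*Q(g)² - Y = 0*((⅓)*(-⅔))² - 1*3603275/4183419 = 0*(-2/9)² - 3603275/4183419 = 0*(4/81) - 3603275/4183419 = 0 - 3603275/4183419 = -3603275/4183419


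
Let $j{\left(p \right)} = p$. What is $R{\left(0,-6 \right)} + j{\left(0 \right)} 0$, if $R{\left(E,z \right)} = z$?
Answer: $-6$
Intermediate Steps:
$R{\left(0,-6 \right)} + j{\left(0 \right)} 0 = -6 + 0 \cdot 0 = -6 + 0 = -6$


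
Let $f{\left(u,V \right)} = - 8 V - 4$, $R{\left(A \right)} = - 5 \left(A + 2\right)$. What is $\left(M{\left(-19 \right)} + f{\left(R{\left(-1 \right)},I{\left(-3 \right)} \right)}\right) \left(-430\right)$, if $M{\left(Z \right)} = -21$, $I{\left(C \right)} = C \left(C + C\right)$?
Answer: $72670$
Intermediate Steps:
$R{\left(A \right)} = -10 - 5 A$ ($R{\left(A \right)} = - 5 \left(2 + A\right) = -10 - 5 A$)
$I{\left(C \right)} = 2 C^{2}$ ($I{\left(C \right)} = C 2 C = 2 C^{2}$)
$f{\left(u,V \right)} = -4 - 8 V$
$\left(M{\left(-19 \right)} + f{\left(R{\left(-1 \right)},I{\left(-3 \right)} \right)}\right) \left(-430\right) = \left(-21 - \left(4 + 8 \cdot 2 \left(-3\right)^{2}\right)\right) \left(-430\right) = \left(-21 - \left(4 + 8 \cdot 2 \cdot 9\right)\right) \left(-430\right) = \left(-21 - 148\right) \left(-430\right) = \left(-169\right) \left(-430\right) = 72670$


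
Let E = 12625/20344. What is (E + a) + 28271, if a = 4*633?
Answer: 626668857/20344 ≈ 30804.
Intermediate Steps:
a = 2532
E = 12625/20344 (E = 12625*(1/20344) = 12625/20344 ≈ 0.62058)
(E + a) + 28271 = (12625/20344 + 2532) + 28271 = 51523633/20344 + 28271 = 626668857/20344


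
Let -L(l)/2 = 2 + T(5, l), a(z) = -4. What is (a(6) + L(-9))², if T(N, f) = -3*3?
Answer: 100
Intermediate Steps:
T(N, f) = -9
L(l) = 14 (L(l) = -2*(2 - 9) = -2*(-7) = 14)
(a(6) + L(-9))² = (-4 + 14)² = 10² = 100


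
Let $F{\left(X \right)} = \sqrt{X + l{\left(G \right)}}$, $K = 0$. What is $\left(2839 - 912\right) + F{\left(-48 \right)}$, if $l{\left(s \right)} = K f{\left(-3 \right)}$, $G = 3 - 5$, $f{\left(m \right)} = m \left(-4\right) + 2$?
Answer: $1927 + 4 i \sqrt{3} \approx 1927.0 + 6.9282 i$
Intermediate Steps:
$f{\left(m \right)} = 2 - 4 m$ ($f{\left(m \right)} = - 4 m + 2 = 2 - 4 m$)
$G = -2$
$l{\left(s \right)} = 0$ ($l{\left(s \right)} = 0 \left(2 - -12\right) = 0 \left(2 + 12\right) = 0 \cdot 14 = 0$)
$F{\left(X \right)} = \sqrt{X}$ ($F{\left(X \right)} = \sqrt{X + 0} = \sqrt{X}$)
$\left(2839 - 912\right) + F{\left(-48 \right)} = \left(2839 - 912\right) + \sqrt{-48} = 1927 + 4 i \sqrt{3}$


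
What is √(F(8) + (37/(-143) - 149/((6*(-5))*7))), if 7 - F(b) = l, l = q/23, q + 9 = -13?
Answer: √4010727010290/690690 ≈ 2.8995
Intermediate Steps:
q = -22 (q = -9 - 13 = -22)
l = -22/23 ≈ -0.95652
F(b) = 183/23 (F(b) = 7 - 1*(-22/23) = 7 + 22/23 = 183/23)
√(F(8) + (37/(-143) - 149/((6*(-5))*7))) = √(183/23 + (37/(-143) - 149/((6*(-5))*7))) = √(183/23 + (37*(-1/143) - 149/((-30*7)))) = √(183/23 + (-37/143 - 149/(-210))) = √(183/23 + (-37/143 - 149*(-1/210))) = √(183/23 + (-37/143 + 149/210)) = √(183/23 + 13537/30030) = √(5806841/690690) = √4010727010290/690690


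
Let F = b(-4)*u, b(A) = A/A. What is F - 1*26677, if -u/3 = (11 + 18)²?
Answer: -29200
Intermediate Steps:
u = -2523 (u = -3*(11 + 18)² = -3*29² = -3*841 = -2523)
b(A) = 1
F = -2523 (F = 1*(-2523) = -2523)
F - 1*26677 = -2523 - 1*26677 = -2523 - 26677 = -29200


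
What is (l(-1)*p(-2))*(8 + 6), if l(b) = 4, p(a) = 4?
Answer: 224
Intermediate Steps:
(l(-1)*p(-2))*(8 + 6) = (4*4)*(8 + 6) = 16*14 = 224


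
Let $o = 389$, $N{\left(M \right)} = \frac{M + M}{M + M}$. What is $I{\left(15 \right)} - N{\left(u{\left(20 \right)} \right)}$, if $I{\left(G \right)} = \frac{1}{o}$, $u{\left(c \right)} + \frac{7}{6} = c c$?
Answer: $- \frac{388}{389} \approx -0.99743$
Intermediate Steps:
$u{\left(c \right)} = - \frac{7}{6} + c^{2}$ ($u{\left(c \right)} = - \frac{7}{6} + c c = - \frac{7}{6} + c^{2}$)
$N{\left(M \right)} = 1$ ($N{\left(M \right)} = \frac{2 M}{2 M} = 2 M \frac{1}{2 M} = 1$)
$I{\left(G \right)} = \frac{1}{389}$
$I{\left(15 \right)} - N{\left(u{\left(20 \right)} \right)} = \frac{1}{389} - 1 = - \frac{388}{389}$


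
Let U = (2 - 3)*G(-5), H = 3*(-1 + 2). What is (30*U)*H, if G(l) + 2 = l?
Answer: 630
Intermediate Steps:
G(l) = -2 + l
H = 3 (H = 3*1 = 3)
U = 7 (U = (2 - 3)*(-2 - 5) = -1*(-7) = 7)
(30*U)*H = (30*7)*3 = 210*3 = 630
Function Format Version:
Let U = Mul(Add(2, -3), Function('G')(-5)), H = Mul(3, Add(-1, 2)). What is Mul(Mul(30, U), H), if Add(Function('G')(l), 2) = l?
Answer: 630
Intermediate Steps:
Function('G')(l) = Add(-2, l)
H = 3 (H = Mul(3, 1) = 3)
U = 7 (U = Mul(Add(2, -3), Add(-2, -5)) = Mul(-1, -7) = 7)
Mul(Mul(30, U), H) = Mul(Mul(30, 7), 3) = Mul(210, 3) = 630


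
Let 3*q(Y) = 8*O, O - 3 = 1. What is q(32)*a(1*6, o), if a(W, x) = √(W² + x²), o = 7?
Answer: 32*√85/3 ≈ 98.342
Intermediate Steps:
O = 4 (O = 3 + 1 = 4)
q(Y) = 32/3 (q(Y) = (8*4)/3 = (⅓)*32 = 32/3)
q(32)*a(1*6, o) = 32*√((1*6)² + 7²)/3 = 32*√(6² + 49)/3 = 32*√(36 + 49)/3 = 32*√85/3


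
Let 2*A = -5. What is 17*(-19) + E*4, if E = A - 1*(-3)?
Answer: -321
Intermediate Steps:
A = -5/2 (A = (1/2)*(-5) = -5/2 ≈ -2.5000)
E = 1/2 (E = -5/2 - 1*(-3) = -5/2 + 3 = 1/2 ≈ 0.50000)
17*(-19) + E*4 = 17*(-19) + (1/2)*4 = -323 + 2 = -321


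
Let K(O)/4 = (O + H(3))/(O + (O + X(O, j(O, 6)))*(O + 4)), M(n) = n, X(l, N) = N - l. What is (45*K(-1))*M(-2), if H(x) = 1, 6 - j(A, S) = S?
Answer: 0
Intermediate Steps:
j(A, S) = 6 - S
K(O) = 4*(1 + O)/O (K(O) = 4*((O + 1)/(O + (O + ((6 - 1*6) - O))*(O + 4))) = 4*((1 + O)/(O + (O + ((6 - 6) - O))*(4 + O))) = 4*((1 + O)/(O + (O + (0 - O))*(4 + O))) = 4*((1 + O)/(O + (O - O)*(4 + O))) = 4*((1 + O)/(O + 0*(4 + O))) = 4*((1 + O)/(O + 0)) = 4*((1 + O)/O) = 4*(1 + O)/O)
(45*K(-1))*M(-2) = (45*(4 + 4/(-1)))*(-2) = (45*(4 + 4*(-1)))*(-2) = (45*(4 - 4))*(-2) = (45*0)*(-2) = 0*(-2) = 0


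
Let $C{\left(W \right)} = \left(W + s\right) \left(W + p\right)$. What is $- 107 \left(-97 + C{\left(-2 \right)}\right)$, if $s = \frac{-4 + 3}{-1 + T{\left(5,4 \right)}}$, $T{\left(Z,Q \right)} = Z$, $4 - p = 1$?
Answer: $\frac{42479}{4} \approx 10620.0$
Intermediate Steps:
$p = 3$ ($p = 4 - 1 = 3$)
$s = - \frac{1}{4}$ ($s = \frac{-4 + 3}{-1 + 5} = - \frac{1}{4} \approx -0.25$)
$C{\left(W \right)} = \left(3 + W\right) \left(- \frac{1}{4} + W\right)$ ($C{\left(W \right)} = \left(W - \frac{1}{4}\right) \left(W + 3\right) = \left(- \frac{1}{4} + W\right) \left(3 + W\right) = \left(3 + W\right) \left(- \frac{1}{4} + W\right)$)
$- 107 \left(-97 + C{\left(-2 \right)}\right) = - 107 \left(-97 + \left(- \frac{3}{4} + \left(-2\right)^{2} + \frac{11}{4} \left(-2\right)\right)\right) = - 107 \left(-97 - \frac{9}{4}\right) = \left(-107\right) \left(- \frac{397}{4}\right) = \frac{42479}{4}$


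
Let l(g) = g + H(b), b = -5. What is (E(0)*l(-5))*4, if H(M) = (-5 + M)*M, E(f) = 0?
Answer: 0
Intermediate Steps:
H(M) = M*(-5 + M)
l(g) = 50 + g (l(g) = g - 5*(-5 - 5) = g - 5*(-10) = g + 50 = 50 + g)
(E(0)*l(-5))*4 = (0*(50 - 5))*4 = (0*45)*4 = 0*4 = 0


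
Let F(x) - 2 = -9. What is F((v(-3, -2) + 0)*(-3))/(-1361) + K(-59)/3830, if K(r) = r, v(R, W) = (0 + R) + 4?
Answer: -53489/5212630 ≈ -0.010261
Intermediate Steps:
v(R, W) = 4 + R (v(R, W) = R + 4 = 4 + R)
F(x) = -7 (F(x) = 2 - 9 = -7)
F((v(-3, -2) + 0)*(-3))/(-1361) + K(-59)/3830 = -7/(-1361) - 59/3830 = -7*(-1/1361) - 59*1/3830 = 7/1361 - 59/3830 = -53489/5212630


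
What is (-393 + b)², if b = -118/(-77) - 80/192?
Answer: 131117134201/853776 ≈ 1.5357e+5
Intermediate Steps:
b = 1031/924 (b = -118*(-1/77) - 80*1/192 = 118/77 - 5/12 = 1031/924 ≈ 1.1158)
(-393 + b)² = (-393 + 1031/924)² = (-362101/924)² = 131117134201/853776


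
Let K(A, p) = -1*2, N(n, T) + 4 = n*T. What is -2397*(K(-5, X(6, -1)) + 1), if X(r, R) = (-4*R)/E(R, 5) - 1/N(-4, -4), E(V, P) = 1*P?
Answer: 2397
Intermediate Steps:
E(V, P) = P
N(n, T) = -4 + T*n (N(n, T) = -4 + n*T = -4 + T*n)
X(r, R) = -1/12 - 4*R/5 (X(r, R) = -4*R/5 - 1/(-4 - 4*(-4)) = -4*R*(1/5) - 1/(-4 + 16) = -4*R/5 - 1/12 = -1/12 - 4*R/5)
K(A, p) = -2
-2397*(K(-5, X(6, -1)) + 1) = -2397*(-2 + 1) = -2397*(-1) = -799*(-3) = 2397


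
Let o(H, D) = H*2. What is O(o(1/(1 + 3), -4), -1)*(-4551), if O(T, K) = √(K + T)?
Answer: -4551*I*√2/2 ≈ -3218.0*I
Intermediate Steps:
o(H, D) = 2*H
O(o(1/(1 + 3), -4), -1)*(-4551) = √(-1 + 2/(1 + 3))*(-4551) = √(-1 + 2/4)*(-4551) = √(-1 + 2*(¼))*(-4551) = √(-1 + ½)*(-4551) = √(-½)*(-4551) = (I*√2/2)*(-4551) = -4551*I*√2/2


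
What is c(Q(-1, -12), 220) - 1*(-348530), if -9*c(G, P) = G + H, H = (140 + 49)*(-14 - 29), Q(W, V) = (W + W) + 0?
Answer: 3144899/9 ≈ 3.4943e+5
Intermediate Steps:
Q(W, V) = 2*W (Q(W, V) = 2*W + 0 = 2*W)
H = -8127 (H = 189*(-43) = -8127)
c(G, P) = 903 - G/9 (c(G, P) = -(G - 8127)/9 = -(-8127 + G)/9 = 903 - G/9)
c(Q(-1, -12), 220) - 1*(-348530) = (903 - 2*(-1)/9) - 1*(-348530) = (903 - 1/9*(-2)) + 348530 = (903 + 2/9) + 348530 = 8129/9 + 348530 = 3144899/9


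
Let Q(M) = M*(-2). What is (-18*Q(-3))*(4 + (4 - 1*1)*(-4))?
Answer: 864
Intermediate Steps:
Q(M) = -2*M
(-18*Q(-3))*(4 + (4 - 1*1)*(-4)) = (-18*(-2*(-3)))*(4 + (4 - 1*1)*(-4)) = (-18*6)*(4 + (4 - 1)*(-4)) = (-18*6)*(4 + 3*(-4)) = -108*(4 - 12) = -108*(-8) = 864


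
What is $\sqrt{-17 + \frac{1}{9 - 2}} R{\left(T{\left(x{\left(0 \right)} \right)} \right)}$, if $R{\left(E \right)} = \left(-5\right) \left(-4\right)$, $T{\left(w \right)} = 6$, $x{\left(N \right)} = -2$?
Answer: $\frac{20 i \sqrt{826}}{7} \approx 82.115 i$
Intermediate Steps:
$R{\left(E \right)} = 20$
$\sqrt{-17 + \frac{1}{9 - 2}} R{\left(T{\left(x{\left(0 \right)} \right)} \right)} = \sqrt{-17 + \frac{1}{9 - 2}} \cdot 20 = \sqrt{-17 + \frac{1}{7}} \cdot 20 = \sqrt{- \frac{118}{7}} \cdot 20 = \frac{i \sqrt{826}}{7} \cdot 20 = \frac{20 i \sqrt{826}}{7}$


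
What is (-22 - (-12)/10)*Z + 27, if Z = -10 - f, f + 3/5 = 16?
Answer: 13883/25 ≈ 555.32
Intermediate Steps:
f = 77/5 (f = -⅗ + 16 = 77/5 ≈ 15.400)
Z = -127/5 (Z = -10 - 1*77/5 = -10 - 77/5 = -127/5 ≈ -25.400)
(-22 - (-12)/10)*Z + 27 = (-22 - (-12)/10)*(-127/5) + 27 = (-22 - 1*(-6/5))*(-127/5) + 27 = (-22 + 6/5)*(-127/5) + 27 = -104/5*(-127/5) + 27 = 13208/25 + 27 = 13883/25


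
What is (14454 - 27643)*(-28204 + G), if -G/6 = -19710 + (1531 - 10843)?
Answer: -1924644392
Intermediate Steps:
G = 174132 (G = -6*(-19710 + (1531 - 10843)) = -6*(-19710 - 9312) = -6*(-29022) = 174132)
(14454 - 27643)*(-28204 + G) = (14454 - 27643)*(-28204 + 174132) = -13189*145928 = -1924644392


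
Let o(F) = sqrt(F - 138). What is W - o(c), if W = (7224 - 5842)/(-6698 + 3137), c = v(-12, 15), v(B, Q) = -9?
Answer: -1382/3561 - 7*I*sqrt(3) ≈ -0.38809 - 12.124*I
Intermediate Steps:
c = -9
W = -1382/3561 (W = 1382/(-3561) = 1382*(-1/3561) = -1382/3561 ≈ -0.38809)
o(F) = sqrt(-138 + F)
W - o(c) = -1382/3561 - sqrt(-138 - 9) = -1382/3561 - sqrt(-147) = -1382/3561 - 7*I*sqrt(3)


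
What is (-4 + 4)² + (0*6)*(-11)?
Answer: 0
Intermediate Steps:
(-4 + 4)² + (0*6)*(-11) = 0² + 0*(-11) = 0 + 0 = 0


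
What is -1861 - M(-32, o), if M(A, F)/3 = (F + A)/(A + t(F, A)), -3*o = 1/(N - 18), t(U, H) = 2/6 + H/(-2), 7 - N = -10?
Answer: -87752/47 ≈ -1867.1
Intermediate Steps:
N = 17 (N = 7 - 1*(-10) = 7 + 10 = 17)
t(U, H) = ⅓ - H/2 (t(U, H) = 2*(⅙) + H*(-½) = ⅓ - H/2)
o = ⅓ (o = -1/(3*(17 - 18)) = -⅓/(-1) = -⅓*(-1) = ⅓ ≈ 0.33333)
M(A, F) = 3*(A + F)/(⅓ + A/2) (M(A, F) = 3*((F + A)/(A + (⅓ - A/2))) = 3*((A + F)/(⅓ + A/2)) = 3*(A + F)/(⅓ + A/2))
-1861 - M(-32, o) = -1861 - 18*(-32 + ⅓)/(2 + 3*(-32)) = -1861 - 18*(-95)/((2 - 96)*3) = -1861 - 18*(-95)/((-94)*3) = -1861 - 18*(-1)*(-95)/(94*3) = -1861 - 1*285/47 = -1861 - 285/47 = -87752/47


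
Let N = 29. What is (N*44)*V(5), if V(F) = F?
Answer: 6380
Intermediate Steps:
(N*44)*V(5) = (29*44)*5 = 1276*5 = 6380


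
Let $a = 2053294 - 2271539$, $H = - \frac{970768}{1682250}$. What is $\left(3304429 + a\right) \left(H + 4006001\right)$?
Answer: $\frac{3466347454994727448}{280375} \approx 1.2363 \cdot 10^{13}$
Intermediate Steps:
$H = - \frac{485384}{841125}$ ($H = \left(-970768\right) \frac{1}{1682250} = - \frac{485384}{841125} \approx -0.57707$)
$a = -218245$ ($a = 2053294 - 2271539 = -218245$)
$\left(3304429 + a\right) \left(H + 4006001\right) = \left(3304429 - 218245\right) \left(- \frac{485384}{841125} + 4006001\right) = 3086184 \cdot \frac{3369547105741}{841125} = \frac{3466347454994727448}{280375}$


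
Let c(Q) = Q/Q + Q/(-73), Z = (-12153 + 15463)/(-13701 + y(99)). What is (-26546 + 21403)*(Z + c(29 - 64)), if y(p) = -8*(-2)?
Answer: -1271709610/199801 ≈ -6364.9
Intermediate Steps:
y(p) = 16
Z = -662/2737 (Z = (-12153 + 15463)/(-13701 + 16) = 3310/(-13685) = 3310*(-1/13685) = -662/2737 ≈ -0.24187)
c(Q) = 1 - Q/73 (c(Q) = 1 + Q*(-1/73) = 1 - Q/73)
(-26546 + 21403)*(Z + c(29 - 64)) = (-26546 + 21403)*(-662/2737 + (1 - (29 - 64)/73)) = -5143*(-662/2737 + (1 - 1/73*(-35))) = -5143*(-662/2737 + (1 + 35/73)) = -5143*(-662/2737 + 108/73) = -5143*247270/199801 = -1271709610/199801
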